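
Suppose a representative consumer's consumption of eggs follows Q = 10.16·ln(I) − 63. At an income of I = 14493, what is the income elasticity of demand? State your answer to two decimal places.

At I = 14493: Q = 34.347.
dQ/dI = 10.16/I = 0.000701028 at this income.
η = (dQ/dI)·(I/Q) = 0.000701028 × (14493/34.347) = 0.30.

0.30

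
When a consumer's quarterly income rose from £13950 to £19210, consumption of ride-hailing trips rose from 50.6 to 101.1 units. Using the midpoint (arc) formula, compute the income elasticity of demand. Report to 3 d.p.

ΔQ = 101.1 − 50.6 = 50.5; midpoint Q̄ = (50.6 + 101.1)/2 = 75.85.
ΔI = 19210 − 13950 = 5260; midpoint Ī = (13950 + 19210)/2 = 16580.
η = (ΔQ/Q̄) ÷ (ΔI/Ī) = (50.5/75.85) ÷ (5260/16580) = 2.099.

2.099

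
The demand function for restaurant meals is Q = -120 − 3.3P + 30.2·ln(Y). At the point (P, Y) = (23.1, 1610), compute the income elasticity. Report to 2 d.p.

At P = 23.1, Y = 1610: Q = 26.766.
Holding P constant, ∂Q/∂Y = 30.2/Y = 0.0187578.
η_Y = (∂Q/∂Y)·(Y/Q) = 0.0187578 × (1610/26.766) = 1.13.

1.13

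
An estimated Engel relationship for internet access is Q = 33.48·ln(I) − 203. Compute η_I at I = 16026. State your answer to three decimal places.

At I = 16026: Q = 121.152.
dQ/dI = 33.48/I = 0.00208911 at this income.
η = (dQ/dI)·(I/Q) = 0.00208911 × (16026/121.152) = 0.276.

0.276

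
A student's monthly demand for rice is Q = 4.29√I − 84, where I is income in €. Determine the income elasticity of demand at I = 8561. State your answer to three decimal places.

At I = 8561: Q = 312.935.
dQ/dI = 4.29/(2√I) = 0.0231828 at this income.
η = (dQ/dI)·(I/Q) = 0.0231828 × (8561/312.935) = 0.634.

0.634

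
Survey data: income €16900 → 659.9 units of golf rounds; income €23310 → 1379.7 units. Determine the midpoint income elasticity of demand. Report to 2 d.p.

ΔQ = 1379.7 − 659.9 = 719.8; midpoint Q̄ = (659.9 + 1379.7)/2 = 1019.8.
ΔI = 23310 − 16900 = 6410; midpoint Ī = (16900 + 23310)/2 = 20105.
η = (ΔQ/Q̄) ÷ (ΔI/Ī) = (719.8/1019.8) ÷ (6410/20105) = 2.21.

2.21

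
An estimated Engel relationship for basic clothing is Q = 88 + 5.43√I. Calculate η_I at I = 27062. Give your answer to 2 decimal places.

0.46

At I = 27062: Q = 981.264.
dQ/dI = 5.43/(2√I) = 0.016504 at this income.
η = (dQ/dI)·(I/Q) = 0.016504 × (27062/981.264) = 0.46.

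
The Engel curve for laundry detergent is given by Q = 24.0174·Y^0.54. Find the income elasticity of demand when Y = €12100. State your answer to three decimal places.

For Q = A·Y^β the income elasticity is constant and equal to β.
Here β = 0.54, so η = 0.540.

0.540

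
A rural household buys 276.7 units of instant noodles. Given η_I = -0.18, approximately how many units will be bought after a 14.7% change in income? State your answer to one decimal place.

269.4

%ΔQ ≈ η × %ΔI = -0.18 × 14.7% = -2.646%.
New Q ≈ 276.7 × (1 − 0.02646) = 269.4.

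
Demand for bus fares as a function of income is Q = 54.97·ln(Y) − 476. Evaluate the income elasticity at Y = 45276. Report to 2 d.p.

At Y = 45276: Q = 113.308.
dQ/dY = 54.97/Y = 0.00121411 at this income.
η = (dQ/dY)·(Y/Q) = 0.00121411 × (45276/113.308) = 0.49.

0.49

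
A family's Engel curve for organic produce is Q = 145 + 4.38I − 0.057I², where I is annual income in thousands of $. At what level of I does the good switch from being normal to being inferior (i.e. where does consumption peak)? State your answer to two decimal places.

38.42

dQ/dI = 4.38 − 0.114I.
The good is inferior where dQ/dI < 0. Setting dQ/dI = 0 gives I = 4.38 / 0.114 = 38.42.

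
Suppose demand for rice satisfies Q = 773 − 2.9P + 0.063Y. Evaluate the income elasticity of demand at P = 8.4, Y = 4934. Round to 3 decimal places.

At P = 8.4, Y = 4934: Q = 1059.482.
Holding P constant, ∂Q/∂Y = 0.063.
η_Y = (∂Q/∂Y)·(Y/Q) = 0.063 × (4934/1059.482) = 0.293.

0.293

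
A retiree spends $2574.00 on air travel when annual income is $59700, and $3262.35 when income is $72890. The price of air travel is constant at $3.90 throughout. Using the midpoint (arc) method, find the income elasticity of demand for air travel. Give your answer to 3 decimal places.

With a constant price, Q₁ = 2574.00/3.90 = 660.000 and Q₂ = 3262.35/3.90 = 836.500 (equivalently, work directly with expenditure since P cancels).
Midpoint %ΔQ = (3262.35 − 2574.00)/2918.18 = 0.23588; midpoint %ΔI = (72890 − 59700)/66295 = 0.19896.
η = 0.23588 / 0.19896 = 1.186.

1.186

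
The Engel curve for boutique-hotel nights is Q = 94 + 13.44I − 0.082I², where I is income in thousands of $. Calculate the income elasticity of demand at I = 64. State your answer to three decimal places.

At I = 64: Q = 618.2880.
dQ/dI = 13.44 − 0.164I = 2.94400.
η = (dQ/dI)·(I/Q) = 2.94400 × (64/618.2880) = 0.305.

0.305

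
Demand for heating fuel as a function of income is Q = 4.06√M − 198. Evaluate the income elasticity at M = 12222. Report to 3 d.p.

At M = 12222: Q = 250.846.
dQ/dM = 4.06/(2√M) = 0.0183622 at this income.
η = (dQ/dM)·(M/Q) = 0.0183622 × (12222/250.846) = 0.895.

0.895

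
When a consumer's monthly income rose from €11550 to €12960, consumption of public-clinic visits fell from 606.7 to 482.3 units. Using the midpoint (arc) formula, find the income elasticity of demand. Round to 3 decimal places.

-1.986

ΔQ = 482.3 − 606.7 = -124.4; midpoint Q̄ = (606.7 + 482.3)/2 = 544.5.
ΔI = 12960 − 11550 = 1410; midpoint Ī = (11550 + 12960)/2 = 12255.
η = (ΔQ/Q̄) ÷ (ΔI/Ī) = (-124.4/544.5) ÷ (1410/12255) = -1.986.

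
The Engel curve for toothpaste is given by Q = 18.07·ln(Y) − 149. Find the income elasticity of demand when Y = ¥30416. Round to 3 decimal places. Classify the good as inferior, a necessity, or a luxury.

0.481 (necessity)

At Y = 30416: Q = 37.532.
dQ/dY = 18.07/Y = 0.000594095 at this income.
η = (dQ/dY)·(Y/Q) = 0.000594095 × (30416/37.532) = 0.481.
Since 0 < η < 1, the good is a necessity.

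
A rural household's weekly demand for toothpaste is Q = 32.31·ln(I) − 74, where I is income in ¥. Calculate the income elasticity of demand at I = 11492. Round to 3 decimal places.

0.142

At I = 11492: Q = 228.079.
dQ/dI = 32.31/I = 0.00281152 at this income.
η = (dQ/dI)·(I/Q) = 0.00281152 × (11492/228.079) = 0.142.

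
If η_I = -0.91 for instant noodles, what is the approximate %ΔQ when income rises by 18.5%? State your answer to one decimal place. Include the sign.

-16.8%

%ΔQ ≈ η × %ΔI = -0.91 × 18.5% = -16.8%.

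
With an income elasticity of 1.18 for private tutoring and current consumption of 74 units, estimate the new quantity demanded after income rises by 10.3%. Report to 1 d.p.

83.0

%ΔQ ≈ η × %ΔI = 1.18 × 10.3% = 12.154%.
New Q ≈ 74 × (1 + 0.12154) = 83.0.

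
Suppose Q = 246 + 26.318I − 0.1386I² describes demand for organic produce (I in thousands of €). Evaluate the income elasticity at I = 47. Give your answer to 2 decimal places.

0.53

At I = 47: Q = 1176.7786.
dQ/dI = 26.318 − 0.2772I = 13.28960.
η = (dQ/dI)·(I/Q) = 13.28960 × (47/1176.7786) = 0.53.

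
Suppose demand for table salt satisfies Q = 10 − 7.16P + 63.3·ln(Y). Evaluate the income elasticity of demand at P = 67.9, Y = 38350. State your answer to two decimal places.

0.33

At P = 67.9, Y = 38350: Q = 191.936.
Holding P constant, ∂Q/∂Y = 63.3/Y = 0.00165059.
η_Y = (∂Q/∂Y)·(Y/Q) = 0.00165059 × (38350/191.936) = 0.33.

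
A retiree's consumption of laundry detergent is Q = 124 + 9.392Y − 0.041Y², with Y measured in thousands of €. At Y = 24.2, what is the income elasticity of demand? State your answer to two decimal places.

0.55

At Y = 24.2: Q = 327.2752.
dQ/dY = 9.392 − 0.082Y = 7.40760.
η = (dQ/dY)·(Y/Q) = 7.40760 × (24.2/327.2752) = 0.55.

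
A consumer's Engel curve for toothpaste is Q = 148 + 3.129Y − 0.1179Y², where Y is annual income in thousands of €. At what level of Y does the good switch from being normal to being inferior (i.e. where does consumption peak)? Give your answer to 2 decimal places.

dQ/dY = 3.129 − 0.2358Y.
The good is inferior where dQ/dY < 0. Setting dQ/dY = 0 gives Y = 3.129 / 0.2358 = 13.27.

13.27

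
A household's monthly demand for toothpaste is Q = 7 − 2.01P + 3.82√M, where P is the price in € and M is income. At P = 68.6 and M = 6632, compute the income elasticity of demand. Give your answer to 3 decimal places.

0.863

At P = 68.6, M = 6632: Q = 180.204.
Holding P constant, ∂Q/∂M = 3.82/(2√M) = 0.0234537.
η_M = (∂Q/∂M)·(M/Q) = 0.0234537 × (6632/180.204) = 0.863.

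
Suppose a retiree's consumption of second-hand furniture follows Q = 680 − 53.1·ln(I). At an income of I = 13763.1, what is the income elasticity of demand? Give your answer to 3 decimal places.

At I = 13763.1: Q = 173.970.
dQ/dI = -53.1/I = -0.00385814 at this income.
η = (dQ/dI)·(I/Q) = -0.00385814 × (13763.1/173.970) = -0.305.

-0.305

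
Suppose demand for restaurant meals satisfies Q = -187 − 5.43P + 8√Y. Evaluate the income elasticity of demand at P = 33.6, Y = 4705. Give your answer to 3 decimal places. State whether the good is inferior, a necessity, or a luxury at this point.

At P = 33.6, Y = 4705: Q = 179.296.
Holding P constant, ∂Q/∂Y = 8/(2√Y) = 0.058315.
η_Y = (∂Q/∂Y)·(Y/Q) = 0.058315 × (4705/179.296) = 1.530.
Since η > 1, this is a luxury.

1.530 (luxury)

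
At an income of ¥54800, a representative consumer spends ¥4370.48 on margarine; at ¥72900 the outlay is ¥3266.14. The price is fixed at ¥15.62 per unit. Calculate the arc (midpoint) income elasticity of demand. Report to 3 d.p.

With a constant price, Q₁ = 4370.48/15.62 = 279.800 and Q₂ = 3266.14/15.62 = 209.100 (equivalently, work directly with expenditure since P cancels).
Midpoint %ΔQ = (3266.14 − 4370.48)/3818.31 = -0.28922; midpoint %ΔI = (72900 − 54800)/63850 = 0.28348.
η = -0.28922 / 0.28348 = -1.020.

-1.020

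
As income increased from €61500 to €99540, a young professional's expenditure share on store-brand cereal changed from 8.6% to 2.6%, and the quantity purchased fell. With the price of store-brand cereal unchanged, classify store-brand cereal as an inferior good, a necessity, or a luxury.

Quantity demanded falls as income rises, so η < 0.

inferior good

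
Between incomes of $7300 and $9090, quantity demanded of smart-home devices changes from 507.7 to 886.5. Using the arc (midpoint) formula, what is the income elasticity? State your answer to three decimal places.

2.488

ΔQ = 886.5 − 507.7 = 378.8; midpoint Q̄ = (507.7 + 886.5)/2 = 697.1.
ΔI = 9090 − 7300 = 1790; midpoint Ī = (7300 + 9090)/2 = 8195.
η = (ΔQ/Q̄) ÷ (ΔI/Ī) = (378.8/697.1) ÷ (1790/8195) = 2.488.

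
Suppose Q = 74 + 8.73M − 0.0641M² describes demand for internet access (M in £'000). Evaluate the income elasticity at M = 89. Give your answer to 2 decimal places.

At M = 89: Q = 343.2339.
dQ/dM = 8.73 − 0.1282M = -2.67980.
η = (dQ/dM)·(M/Q) = -2.67980 × (89/343.2339) = -0.69.

-0.69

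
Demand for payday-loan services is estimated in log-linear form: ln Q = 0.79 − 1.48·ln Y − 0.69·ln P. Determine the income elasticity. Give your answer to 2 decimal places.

-1.48

In a log-linear demand, the coefficient on ln Y is the income elasticity.
So η = -1.48.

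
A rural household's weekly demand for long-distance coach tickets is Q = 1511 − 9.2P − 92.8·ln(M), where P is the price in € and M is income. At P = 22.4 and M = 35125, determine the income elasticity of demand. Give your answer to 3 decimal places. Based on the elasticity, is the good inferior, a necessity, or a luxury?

-0.278 (inferior good)

At P = 22.4, M = 35125: Q = 333.613.
Holding P constant, ∂Q/∂M = -92.8/M = -0.00264199.
η_M = (∂Q/∂M)·(M/Q) = -0.00264199 × (35125/333.613) = -0.278.
Since η < 0, this is an inferior good.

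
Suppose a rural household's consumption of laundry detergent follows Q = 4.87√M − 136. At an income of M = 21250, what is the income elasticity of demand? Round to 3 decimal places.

0.618

At M = 21250: Q = 573.918.
dQ/dM = 4.87/(2√M) = 0.016704 at this income.
η = (dQ/dM)·(M/Q) = 0.016704 × (21250/573.918) = 0.618.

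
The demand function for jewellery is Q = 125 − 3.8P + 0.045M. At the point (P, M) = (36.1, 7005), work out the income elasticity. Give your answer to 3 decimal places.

1.040

At P = 36.1, M = 7005: Q = 303.045.
Holding P constant, ∂Q/∂M = 0.045.
η_M = (∂Q/∂M)·(M/Q) = 0.045 × (7005/303.045) = 1.040.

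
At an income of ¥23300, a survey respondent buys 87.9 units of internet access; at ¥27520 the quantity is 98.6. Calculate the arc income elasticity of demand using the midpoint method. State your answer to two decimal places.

0.69

ΔQ = 98.6 − 87.9 = 10.7; midpoint Q̄ = (87.9 + 98.6)/2 = 93.25.
ΔI = 27520 − 23300 = 4220; midpoint Ī = (23300 + 27520)/2 = 25410.
η = (ΔQ/Q̄) ÷ (ΔI/Ī) = (10.7/93.25) ÷ (4220/25410) = 0.69.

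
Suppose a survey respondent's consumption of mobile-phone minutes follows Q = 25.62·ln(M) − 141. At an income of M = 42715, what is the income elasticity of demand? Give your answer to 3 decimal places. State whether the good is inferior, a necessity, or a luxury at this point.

At M = 42715: Q = 132.168.
dQ/dM = 25.62/M = 0.000599789 at this income.
η = (dQ/dM)·(M/Q) = 0.000599789 × (42715/132.168) = 0.194.
Since 0 < η < 1, the good is a necessity.

0.194 (necessity)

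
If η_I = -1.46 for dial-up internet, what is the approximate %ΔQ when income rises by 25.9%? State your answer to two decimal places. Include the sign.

-37.81%

%ΔQ ≈ η × %ΔI = -1.46 × 25.9% = -37.81%.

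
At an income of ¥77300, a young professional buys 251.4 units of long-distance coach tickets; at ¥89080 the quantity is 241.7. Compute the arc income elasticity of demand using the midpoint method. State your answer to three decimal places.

-0.278

ΔQ = 241.7 − 251.4 = -9.7; midpoint Q̄ = (251.4 + 241.7)/2 = 246.55.
ΔI = 89080 − 77300 = 11780; midpoint Ī = (77300 + 89080)/2 = 83190.
η = (ΔQ/Q̄) ÷ (ΔI/Ī) = (-9.7/246.55) ÷ (11780/83190) = -0.278.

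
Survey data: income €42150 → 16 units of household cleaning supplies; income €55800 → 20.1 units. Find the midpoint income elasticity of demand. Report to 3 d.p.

0.815

ΔQ = 20.1 − 16 = 4.1; midpoint Q̄ = (16 + 20.1)/2 = 18.05.
ΔI = 55800 − 42150 = 13650; midpoint Ī = (42150 + 55800)/2 = 48975.
η = (ΔQ/Q̄) ÷ (ΔI/Ī) = (4.1/18.05) ÷ (13650/48975) = 0.815.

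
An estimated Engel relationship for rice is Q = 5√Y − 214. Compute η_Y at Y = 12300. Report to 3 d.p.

At Y = 12300: Q = 340.527.
dQ/dY = 5/(2√Y) = 0.0225417 at this income.
η = (dQ/dY)·(Y/Q) = 0.0225417 × (12300/340.527) = 0.814.

0.814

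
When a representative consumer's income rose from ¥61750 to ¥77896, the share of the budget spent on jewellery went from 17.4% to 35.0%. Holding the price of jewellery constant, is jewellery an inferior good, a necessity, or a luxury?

The budget share rises as income rises, so η > 1.

luxury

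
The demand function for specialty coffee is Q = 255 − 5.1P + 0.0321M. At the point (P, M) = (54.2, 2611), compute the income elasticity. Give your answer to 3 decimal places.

At P = 54.2, M = 2611: Q = 62.393.
Holding P constant, ∂Q/∂M = 0.0321.
η_M = (∂Q/∂M)·(M/Q) = 0.0321 × (2611/62.393) = 1.343.

1.343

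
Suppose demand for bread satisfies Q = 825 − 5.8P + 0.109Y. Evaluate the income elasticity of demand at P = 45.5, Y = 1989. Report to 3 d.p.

At P = 45.5, Y = 1989: Q = 777.901.
Holding P constant, ∂Q/∂Y = 0.109.
η_Y = (∂Q/∂Y)·(Y/Q) = 0.109 × (1989/777.901) = 0.279.

0.279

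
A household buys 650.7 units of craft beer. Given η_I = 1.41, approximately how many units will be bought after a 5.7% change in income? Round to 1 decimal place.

703.0

%ΔQ ≈ η × %ΔI = 1.41 × 5.7% = 8.037%.
New Q ≈ 650.7 × (1 + 0.08037) = 703.0.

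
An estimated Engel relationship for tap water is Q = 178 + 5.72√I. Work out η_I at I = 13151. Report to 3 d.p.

0.393

At I = 13151: Q = 833.957.
dQ/dI = 5.72/(2√I) = 0.0249394 at this income.
η = (dQ/dI)·(I/Q) = 0.0249394 × (13151/833.957) = 0.393.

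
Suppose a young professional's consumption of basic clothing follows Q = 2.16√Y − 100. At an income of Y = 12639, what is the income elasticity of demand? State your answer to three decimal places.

At Y = 12639: Q = 142.834.
dQ/dY = 2.16/(2√Y) = 0.00960655 at this income.
η = (dQ/dY)·(Y/Q) = 0.00960655 × (12639/142.834) = 0.850.

0.850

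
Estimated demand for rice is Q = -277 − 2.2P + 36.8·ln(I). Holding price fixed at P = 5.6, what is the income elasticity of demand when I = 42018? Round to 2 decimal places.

At P = 5.6, I = 42018: Q = 102.447.
Holding P constant, ∂Q/∂I = 36.8/I = 0.000875815.
η_I = (∂Q/∂I)·(I/Q) = 0.000875815 × (42018/102.447) = 0.36.

0.36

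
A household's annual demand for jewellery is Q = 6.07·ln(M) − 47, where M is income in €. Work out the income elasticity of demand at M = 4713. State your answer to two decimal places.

At M = 4713: Q = 4.341.
dQ/dM = 6.07/M = 0.00128793 at this income.
η = (dQ/dM)·(M/Q) = 0.00128793 × (4713/4.341) = 1.40.

1.40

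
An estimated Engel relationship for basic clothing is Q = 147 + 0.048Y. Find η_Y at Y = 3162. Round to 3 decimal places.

At Y = 3162: Q = 298.776.
dQ/dY = 0.048.
η = (dQ/dY)·(Y/Q) = 0.048 × (3162/298.776) = 0.508.

0.508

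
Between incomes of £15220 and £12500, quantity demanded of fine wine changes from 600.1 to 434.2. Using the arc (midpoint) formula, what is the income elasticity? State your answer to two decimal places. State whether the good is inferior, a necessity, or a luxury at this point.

ΔQ = 434.2 − 600.1 = -165.9; midpoint Q̄ = (600.1 + 434.2)/2 = 517.15.
ΔI = 12500 − 15220 = -2720; midpoint Ī = (15220 + 12500)/2 = 13860.
η = (ΔQ/Q̄) ÷ (ΔI/Ī) = (-165.9/517.15) ÷ (-2720/13860) = 1.63.
η > 1 ⇒ luxury.

1.63 (luxury)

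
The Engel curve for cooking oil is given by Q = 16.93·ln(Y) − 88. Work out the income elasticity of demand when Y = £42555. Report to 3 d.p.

At Y = 42555: Q = 92.449.
dQ/dY = 16.93/Y = 0.000397838 at this income.
η = (dQ/dY)·(Y/Q) = 0.000397838 × (42555/92.449) = 0.183.

0.183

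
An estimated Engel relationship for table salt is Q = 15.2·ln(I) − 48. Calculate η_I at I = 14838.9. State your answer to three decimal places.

At I = 14838.9: Q = 97.996.
dQ/dI = 15.2/I = 0.00102433 at this income.
η = (dQ/dI)·(I/Q) = 0.00102433 × (14838.9/97.996) = 0.155.

0.155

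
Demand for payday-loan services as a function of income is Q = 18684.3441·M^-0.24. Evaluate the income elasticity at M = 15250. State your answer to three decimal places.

For Q = A·M^β the income elasticity is constant and equal to β.
Here β = -0.24, so η = -0.240.

-0.240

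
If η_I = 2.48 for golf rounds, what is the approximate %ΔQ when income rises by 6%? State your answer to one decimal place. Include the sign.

14.9%

%ΔQ ≈ η × %ΔI = 2.48 × 6% = 14.9%.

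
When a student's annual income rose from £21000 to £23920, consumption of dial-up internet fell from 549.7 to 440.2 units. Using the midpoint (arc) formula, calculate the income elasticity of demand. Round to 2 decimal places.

ΔQ = 440.2 − 549.7 = -109.5; midpoint Q̄ = (549.7 + 440.2)/2 = 494.95.
ΔI = 23920 − 21000 = 2920; midpoint Ī = (21000 + 23920)/2 = 22460.
η = (ΔQ/Q̄) ÷ (ΔI/Ī) = (-109.5/494.95) ÷ (2920/22460) = -1.70.

-1.70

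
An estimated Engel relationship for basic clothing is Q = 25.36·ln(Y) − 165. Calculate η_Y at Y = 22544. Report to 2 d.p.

0.28

At Y = 22544: Q = 89.189.
dQ/dY = 25.36/Y = 0.00112491 at this income.
η = (dQ/dY)·(Y/Q) = 0.00112491 × (22544/89.189) = 0.28.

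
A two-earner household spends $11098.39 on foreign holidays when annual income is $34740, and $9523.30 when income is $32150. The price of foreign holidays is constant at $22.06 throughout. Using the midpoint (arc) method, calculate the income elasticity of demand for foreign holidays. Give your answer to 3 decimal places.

With a constant price, Q₁ = 11098.39/22.06 = 503.100 and Q₂ = 9523.30/22.06 = 431.700 (equivalently, work directly with expenditure since P cancels).
Midpoint %ΔQ = (9523.30 − 11098.39)/10310.84 = -0.15276; midpoint %ΔI = (32150 − 34740)/33445 = -0.07744.
η = -0.15276 / -0.07744 = 1.973.

1.973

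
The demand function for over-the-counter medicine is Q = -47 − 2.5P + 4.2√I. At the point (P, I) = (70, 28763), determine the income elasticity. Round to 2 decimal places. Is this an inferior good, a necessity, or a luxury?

At P = 70, I = 28763: Q = 490.306.
Holding P constant, ∂Q/∂I = 4.2/(2√I) = 0.0123823.
η_I = (∂Q/∂I)·(I/Q) = 0.0123823 × (28763/490.306) = 0.73.
Since 0 < η < 1, this is a necessity.

0.73 (necessity)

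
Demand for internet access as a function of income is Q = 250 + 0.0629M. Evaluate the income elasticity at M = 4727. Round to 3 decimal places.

0.543

At M = 4727: Q = 547.328.
dQ/dM = 0.0629.
η = (dQ/dM)·(M/Q) = 0.0629 × (4727/547.328) = 0.543.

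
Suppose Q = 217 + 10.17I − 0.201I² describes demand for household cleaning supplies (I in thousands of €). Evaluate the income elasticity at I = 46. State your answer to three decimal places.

At I = 46: Q = 259.5040.
dQ/dI = 10.17 − 0.402I = -8.32200.
η = (dQ/dI)·(I/Q) = -8.32200 × (46/259.5040) = -1.475.

-1.475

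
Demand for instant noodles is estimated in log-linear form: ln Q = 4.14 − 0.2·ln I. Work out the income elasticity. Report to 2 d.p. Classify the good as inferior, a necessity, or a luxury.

-0.20 (inferior good)

In a log-linear demand, the coefficient on ln I is the income elasticity.
So η = -0.20.
η < 0 ⇒ inferior good.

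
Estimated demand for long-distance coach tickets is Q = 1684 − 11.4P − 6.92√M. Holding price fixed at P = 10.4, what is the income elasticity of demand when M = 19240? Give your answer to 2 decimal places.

-0.79

At P = 10.4, M = 19240: Q = 605.578.
Holding P constant, ∂Q/∂M = -6.92/(2√M) = -0.0249444.
η_M = (∂Q/∂M)·(M/Q) = -0.0249444 × (19240/605.578) = -0.79.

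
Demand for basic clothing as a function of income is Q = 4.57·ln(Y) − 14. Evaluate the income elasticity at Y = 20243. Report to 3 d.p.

0.146

At Y = 20243: Q = 31.314.
dQ/dY = 4.57/Y = 0.000225757 at this income.
η = (dQ/dY)·(Y/Q) = 0.000225757 × (20243/31.314) = 0.146.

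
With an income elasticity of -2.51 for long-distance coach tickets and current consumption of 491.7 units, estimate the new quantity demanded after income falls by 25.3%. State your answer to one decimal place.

%ΔQ ≈ η × %ΔI = -2.51 × (-25.3%) = 63.503%.
New Q ≈ 491.7 × (1 + 0.63503) = 803.9.

803.9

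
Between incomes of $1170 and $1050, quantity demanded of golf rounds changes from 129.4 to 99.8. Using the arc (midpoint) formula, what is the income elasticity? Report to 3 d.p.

2.389

ΔQ = 99.8 − 129.4 = -29.6; midpoint Q̄ = (129.4 + 99.8)/2 = 114.6.
ΔI = 1050 − 1170 = -120; midpoint Ī = (1170 + 1050)/2 = 1110.
η = (ΔQ/Q̄) ÷ (ΔI/Ī) = (-29.6/114.6) ÷ (-120/1110) = 2.389.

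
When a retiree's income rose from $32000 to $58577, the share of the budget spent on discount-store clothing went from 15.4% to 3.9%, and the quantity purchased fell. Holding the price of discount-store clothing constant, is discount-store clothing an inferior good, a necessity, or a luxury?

inferior good

Quantity demanded falls as income rises, so η < 0.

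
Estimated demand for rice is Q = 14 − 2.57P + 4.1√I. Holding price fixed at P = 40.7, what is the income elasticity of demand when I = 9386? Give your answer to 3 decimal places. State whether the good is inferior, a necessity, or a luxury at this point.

0.648 (necessity)

At P = 40.7, I = 9386: Q = 306.615.
Holding P constant, ∂Q/∂I = 4.1/(2√I) = 0.0211599.
η_I = (∂Q/∂I)·(I/Q) = 0.0211599 × (9386/306.615) = 0.648.
Since 0 < η < 1, this is a necessity.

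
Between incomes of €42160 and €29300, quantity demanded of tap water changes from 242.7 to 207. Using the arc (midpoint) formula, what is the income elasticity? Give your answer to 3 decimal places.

0.441

ΔQ = 207 − 242.7 = -35.7; midpoint Q̄ = (242.7 + 207)/2 = 224.85.
ΔI = 29300 − 42160 = -12860; midpoint Ī = (42160 + 29300)/2 = 35730.
η = (ΔQ/Q̄) ÷ (ΔI/Ī) = (-35.7/224.85) ÷ (-12860/35730) = 0.441.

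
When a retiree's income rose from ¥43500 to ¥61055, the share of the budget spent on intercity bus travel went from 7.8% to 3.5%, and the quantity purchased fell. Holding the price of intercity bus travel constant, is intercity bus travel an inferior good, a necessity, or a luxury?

inferior good

Quantity demanded falls as income rises, so η < 0.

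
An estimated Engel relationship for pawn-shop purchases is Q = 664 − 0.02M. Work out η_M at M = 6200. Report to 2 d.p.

-0.23

At M = 6200: Q = 540.000.
dQ/dM = −0.02.
η = (dQ/dM)·(M/Q) = -0.02 × (6200/540.000) = -0.23.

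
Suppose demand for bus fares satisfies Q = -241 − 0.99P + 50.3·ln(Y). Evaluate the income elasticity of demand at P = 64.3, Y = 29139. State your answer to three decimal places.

0.237

At P = 64.3, Y = 29139: Q = 212.419.
Holding P constant, ∂Q/∂Y = 50.3/Y = 0.00172621.
η_Y = (∂Q/∂Y)·(Y/Q) = 0.00172621 × (29139/212.419) = 0.237.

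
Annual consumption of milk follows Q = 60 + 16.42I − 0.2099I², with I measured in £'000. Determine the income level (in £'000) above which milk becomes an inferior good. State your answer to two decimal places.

dQ/dI = 16.42 − 0.4198I.
The good is inferior where dQ/dI < 0. Setting dQ/dI = 0 gives I = 16.42 / 0.4198 = 39.11.

39.11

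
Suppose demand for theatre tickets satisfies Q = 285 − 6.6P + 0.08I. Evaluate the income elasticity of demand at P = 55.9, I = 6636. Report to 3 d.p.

At P = 55.9, I = 6636: Q = 446.940.
Holding P constant, ∂Q/∂I = 0.08.
η_I = (∂Q/∂I)·(I/Q) = 0.08 × (6636/446.940) = 1.188.

1.188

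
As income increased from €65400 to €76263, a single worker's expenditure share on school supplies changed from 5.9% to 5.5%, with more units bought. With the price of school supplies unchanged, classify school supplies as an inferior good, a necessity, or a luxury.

necessity

Quantity rises but the budget share falls as income rises, so 0 < η < 1.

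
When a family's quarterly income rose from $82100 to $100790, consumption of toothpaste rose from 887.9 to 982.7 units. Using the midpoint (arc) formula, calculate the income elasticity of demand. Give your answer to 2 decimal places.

0.50

ΔQ = 982.7 − 887.9 = 94.8; midpoint Q̄ = (887.9 + 982.7)/2 = 935.3.
ΔI = 100790 − 82100 = 18690; midpoint Ī = (82100 + 100790)/2 = 91445.
η = (ΔQ/Q̄) ÷ (ΔI/Ī) = (94.8/935.3) ÷ (18690/91445) = 0.50.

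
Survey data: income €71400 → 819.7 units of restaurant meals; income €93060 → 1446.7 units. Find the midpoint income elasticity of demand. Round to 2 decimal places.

ΔQ = 1446.7 − 819.7 = 627; midpoint Q̄ = (819.7 + 1446.7)/2 = 1133.2.
ΔI = 93060 − 71400 = 21660; midpoint Ī = (71400 + 93060)/2 = 82230.
η = (ΔQ/Q̄) ÷ (ΔI/Ī) = (627/1133.2) ÷ (21660/82230) = 2.10.

2.10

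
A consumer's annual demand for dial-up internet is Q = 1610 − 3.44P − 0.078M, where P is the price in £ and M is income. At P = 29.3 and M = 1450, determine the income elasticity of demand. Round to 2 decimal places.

-0.08

At P = 29.3, M = 1450: Q = 1396.108.
Holding P constant, ∂Q/∂M = −0.078.
η_M = (∂Q/∂M)·(M/Q) = -0.078 × (1450/1396.108) = -0.08.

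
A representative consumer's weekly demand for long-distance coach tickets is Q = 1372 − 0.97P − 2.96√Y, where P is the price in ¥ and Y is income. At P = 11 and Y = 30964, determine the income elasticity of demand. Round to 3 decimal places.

-0.310

At P = 11, Y = 30964: Q = 840.471.
Holding P constant, ∂Q/∂Y = -2.96/(2√Y) = -0.00841072.
η_Y = (∂Q/∂Y)·(Y/Q) = -0.00841072 × (30964/840.471) = -0.310.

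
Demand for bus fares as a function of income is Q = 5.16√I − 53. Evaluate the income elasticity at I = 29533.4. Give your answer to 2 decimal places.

At I = 29533.4: Q = 833.761.
dQ/dI = 5.16/(2√I) = 0.0150128 at this income.
η = (dQ/dI)·(I/Q) = 0.0150128 × (29533.4/833.761) = 0.53.

0.53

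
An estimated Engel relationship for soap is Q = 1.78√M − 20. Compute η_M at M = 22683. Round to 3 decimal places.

At M = 22683: Q = 248.084.
dQ/dM = 1.78/(2√M) = 0.00590935 at this income.
η = (dQ/dM)·(M/Q) = 0.00590935 × (22683/248.084) = 0.540.

0.540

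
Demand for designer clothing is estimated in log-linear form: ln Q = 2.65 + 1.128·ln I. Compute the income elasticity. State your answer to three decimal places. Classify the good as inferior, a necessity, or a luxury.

In a log-linear demand, the coefficient on ln I is the income elasticity.
So η = 1.128.
η > 1 ⇒ luxury.

1.128 (luxury)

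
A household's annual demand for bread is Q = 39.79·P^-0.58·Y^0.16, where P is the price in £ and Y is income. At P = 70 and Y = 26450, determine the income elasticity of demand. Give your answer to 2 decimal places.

For a multiplicative demand Q = A·P^α·Y^β, the income elasticity is β everywhere.
Here β = 0.16, so η = 0.16.

0.16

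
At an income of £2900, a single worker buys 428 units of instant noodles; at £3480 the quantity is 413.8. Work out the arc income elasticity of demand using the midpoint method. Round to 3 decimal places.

-0.186

ΔQ = 413.8 − 428 = -14.2; midpoint Q̄ = (428 + 413.8)/2 = 420.9.
ΔI = 3480 − 2900 = 580; midpoint Ī = (2900 + 3480)/2 = 3190.
η = (ΔQ/Q̄) ÷ (ΔI/Ī) = (-14.2/420.9) ÷ (580/3190) = -0.186.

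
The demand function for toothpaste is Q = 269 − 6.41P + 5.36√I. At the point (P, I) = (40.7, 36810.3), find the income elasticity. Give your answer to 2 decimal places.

At P = 40.7, I = 36810.3: Q = 1036.483.
Holding P constant, ∂Q/∂I = 5.36/(2√I) = 0.0139685.
η_I = (∂Q/∂I)·(I/Q) = 0.0139685 × (36810.3/1036.483) = 0.50.

0.50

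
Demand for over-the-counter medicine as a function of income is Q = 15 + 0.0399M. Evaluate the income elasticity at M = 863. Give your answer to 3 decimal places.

At M = 863: Q = 49.434.
dQ/dM = 0.0399.
η = (dQ/dM)·(M/Q) = 0.0399 × (863/49.434) = 0.697.

0.697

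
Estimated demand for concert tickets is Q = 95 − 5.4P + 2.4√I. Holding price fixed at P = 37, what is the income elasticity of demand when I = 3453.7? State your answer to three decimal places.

1.946

At P = 37, I = 3453.7: Q = 36.244.
Holding P constant, ∂Q/∂I = 2.4/(2√I) = 0.0204192.
η_I = (∂Q/∂I)·(I/Q) = 0.0204192 × (3453.7/36.244) = 1.946.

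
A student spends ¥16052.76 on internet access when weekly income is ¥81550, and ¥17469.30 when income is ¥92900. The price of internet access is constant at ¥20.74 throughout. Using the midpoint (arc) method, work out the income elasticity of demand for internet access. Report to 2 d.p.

With a constant price, Q₁ = 16052.76/20.74 = 774.000 and Q₂ = 17469.30/20.74 = 842.300 (equivalently, work directly with expenditure since P cancels).
Midpoint %ΔQ = (17469.30 − 16052.76)/16761.03 = 0.08451; midpoint %ΔI = (92900 − 81550)/87225 = 0.13012.
η = 0.08451 / 0.13012 = 0.65.

0.65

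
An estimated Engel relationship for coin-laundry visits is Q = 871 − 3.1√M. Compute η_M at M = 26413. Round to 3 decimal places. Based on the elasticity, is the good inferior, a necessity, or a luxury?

At M = 26413: Q = 367.186.
dQ/dM = -3.1/(2√M) = -0.00953724 at this income.
η = (dQ/dM)·(M/Q) = -0.00953724 × (26413/367.186) = -0.686.
Since η < 0, the good is an inferior good.

-0.686 (inferior good)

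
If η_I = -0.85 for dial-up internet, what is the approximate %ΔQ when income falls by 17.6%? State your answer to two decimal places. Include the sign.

14.96%

%ΔQ ≈ η × %ΔI = -0.85 × (-17.6%) = 14.96%.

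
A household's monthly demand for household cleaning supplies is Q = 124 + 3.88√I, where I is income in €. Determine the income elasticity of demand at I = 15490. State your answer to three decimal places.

At I = 15490: Q = 606.900.
dQ/dI = 3.88/(2√I) = 0.0155875 at this income.
η = (dQ/dI)·(I/Q) = 0.0155875 × (15490/606.900) = 0.398.

0.398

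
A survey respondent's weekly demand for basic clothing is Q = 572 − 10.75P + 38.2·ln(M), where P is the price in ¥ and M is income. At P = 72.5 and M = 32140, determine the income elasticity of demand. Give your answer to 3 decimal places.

At P = 72.5, M = 32140: Q = 189.059.
Holding P constant, ∂Q/∂M = 38.2/M = 0.00118855.
η_M = (∂Q/∂M)·(M/Q) = 0.00118855 × (32140/189.059) = 0.202.

0.202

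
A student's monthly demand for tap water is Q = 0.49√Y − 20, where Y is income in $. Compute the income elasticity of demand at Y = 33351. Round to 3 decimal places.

At Y = 33351: Q = 69.485.
dQ/dY = 0.49/(2√Y) = 0.00134156 at this income.
η = (dQ/dY)·(Y/Q) = 0.00134156 × (33351/69.485) = 0.644.

0.644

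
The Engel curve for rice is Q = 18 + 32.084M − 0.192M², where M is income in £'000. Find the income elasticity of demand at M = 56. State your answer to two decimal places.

At M = 56: Q = 1212.5920.
dQ/dM = 32.084 − 0.384M = 10.58000.
η = (dQ/dM)·(M/Q) = 10.58000 × (56/1212.5920) = 0.49.

0.49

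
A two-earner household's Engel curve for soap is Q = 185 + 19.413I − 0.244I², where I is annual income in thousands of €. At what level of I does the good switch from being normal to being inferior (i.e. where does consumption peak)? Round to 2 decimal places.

39.78

dQ/dI = 19.413 − 0.488I.
The good is inferior where dQ/dI < 0. Setting dQ/dI = 0 gives I = 19.413 / 0.488 = 39.78.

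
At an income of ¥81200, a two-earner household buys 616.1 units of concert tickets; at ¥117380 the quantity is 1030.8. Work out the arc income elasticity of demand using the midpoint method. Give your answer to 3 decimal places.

ΔQ = 1030.8 − 616.1 = 414.7; midpoint Q̄ = (616.1 + 1030.8)/2 = 823.45.
ΔI = 117380 − 81200 = 36180; midpoint Ī = (81200 + 117380)/2 = 99290.
η = (ΔQ/Q̄) ÷ (ΔI/Ī) = (414.7/823.45) ÷ (36180/99290) = 1.382.

1.382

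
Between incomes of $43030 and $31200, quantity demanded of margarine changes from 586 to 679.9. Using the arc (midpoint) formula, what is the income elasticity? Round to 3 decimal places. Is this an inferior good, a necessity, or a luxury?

ΔQ = 679.9 − 586 = 93.9; midpoint Q̄ = (586 + 679.9)/2 = 632.95.
ΔI = 31200 − 43030 = -11830; midpoint Ī = (43030 + 31200)/2 = 37115.
η = (ΔQ/Q̄) ÷ (ΔI/Ī) = (93.9/632.95) ÷ (-11830/37115) = -0.465.
η < 0 ⇒ inferior good.

-0.465 (inferior good)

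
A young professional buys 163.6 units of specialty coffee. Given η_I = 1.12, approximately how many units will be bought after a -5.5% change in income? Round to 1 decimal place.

%ΔQ ≈ η × %ΔI = 1.12 × (-5.5%) = -6.16%.
New Q ≈ 163.6 × (1 − 0.0616) = 153.5.

153.5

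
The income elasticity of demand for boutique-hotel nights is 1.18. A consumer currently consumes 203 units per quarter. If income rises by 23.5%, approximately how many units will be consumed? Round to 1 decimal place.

259.3

%ΔQ ≈ η × %ΔI = 1.18 × 23.5% = 27.73%.
New Q ≈ 203 × (1 + 0.2773) = 259.3.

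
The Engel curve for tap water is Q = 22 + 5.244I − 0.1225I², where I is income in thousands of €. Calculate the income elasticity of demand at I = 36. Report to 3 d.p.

At I = 36: Q = 52.0240.
dQ/dI = 5.244 − 0.245I = -3.57600.
η = (dQ/dI)·(I/Q) = -3.57600 × (36/52.0240) = -2.475.

-2.475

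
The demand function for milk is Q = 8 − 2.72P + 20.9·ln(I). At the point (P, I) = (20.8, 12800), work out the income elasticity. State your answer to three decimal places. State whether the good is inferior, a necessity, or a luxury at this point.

0.140 (necessity)

At P = 20.8, I = 12800: Q = 149.079.
Holding P constant, ∂Q/∂I = 20.9/I = 0.00163281.
η_I = (∂Q/∂I)·(I/Q) = 0.00163281 × (12800/149.079) = 0.140.
Since 0 < η < 1, this is a necessity.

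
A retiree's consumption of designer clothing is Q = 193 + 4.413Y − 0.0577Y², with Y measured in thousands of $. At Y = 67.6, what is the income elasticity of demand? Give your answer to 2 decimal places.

At Y = 67.6: Q = 227.6436.
dQ/dY = 4.413 − 0.1154Y = -3.38804.
η = (dQ/dY)·(Y/Q) = -3.38804 × (67.6/227.6436) = -1.01.

-1.01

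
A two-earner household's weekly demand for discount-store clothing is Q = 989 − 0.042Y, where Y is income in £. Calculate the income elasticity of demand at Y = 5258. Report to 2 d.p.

At Y = 5258: Q = 768.164.
dQ/dY = −0.042.
η = (dQ/dY)·(Y/Q) = -0.042 × (5258/768.164) = -0.29.

-0.29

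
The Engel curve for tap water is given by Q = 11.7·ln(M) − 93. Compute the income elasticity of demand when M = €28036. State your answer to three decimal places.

0.436

At M = 28036: Q = 26.823.
dQ/dM = 11.7/M = 0.000417321 at this income.
η = (dQ/dM)·(M/Q) = 0.000417321 × (28036/26.823) = 0.436.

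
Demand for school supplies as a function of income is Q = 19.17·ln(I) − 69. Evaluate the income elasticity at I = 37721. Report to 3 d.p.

At I = 37721: Q = 133.013.
dQ/dI = 19.17/I = 0.000508205 at this income.
η = (dQ/dI)·(I/Q) = 0.000508205 × (37721/133.013) = 0.144.

0.144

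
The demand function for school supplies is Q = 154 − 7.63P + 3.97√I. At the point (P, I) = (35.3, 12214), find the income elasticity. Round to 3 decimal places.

At P = 35.3, I = 12214: Q = 323.413.
Holding P constant, ∂Q/∂I = 3.97/(2√I) = 0.017961.
η_I = (∂Q/∂I)·(I/Q) = 0.017961 × (12214/323.413) = 0.678.

0.678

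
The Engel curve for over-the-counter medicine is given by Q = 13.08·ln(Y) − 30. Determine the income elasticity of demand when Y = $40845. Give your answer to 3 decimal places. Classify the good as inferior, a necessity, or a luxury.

0.120 (necessity)

At Y = 40845: Q = 108.877.
dQ/dY = 13.08/Y = 0.000320235 at this income.
η = (dQ/dY)·(Y/Q) = 0.000320235 × (40845/108.877) = 0.120.
Since 0 < η < 1, the good is a necessity.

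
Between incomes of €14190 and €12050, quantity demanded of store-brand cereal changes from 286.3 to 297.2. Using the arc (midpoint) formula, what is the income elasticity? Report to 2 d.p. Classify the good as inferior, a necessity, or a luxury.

ΔQ = 297.2 − 286.3 = 10.9; midpoint Q̄ = (286.3 + 297.2)/2 = 291.75.
ΔI = 12050 − 14190 = -2140; midpoint Ī = (14190 + 12050)/2 = 13120.
η = (ΔQ/Q̄) ÷ (ΔI/Ī) = (10.9/291.75) ÷ (-2140/13120) = -0.23.
η < 0 ⇒ inferior good.

-0.23 (inferior good)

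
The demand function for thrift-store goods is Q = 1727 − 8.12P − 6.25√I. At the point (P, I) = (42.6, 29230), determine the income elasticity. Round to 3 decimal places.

-1.709

At P = 42.6, I = 29230: Q = 312.539.
Holding P constant, ∂Q/∂I = -6.25/(2√I) = -0.0182783.
η_I = (∂Q/∂I)·(I/Q) = -0.0182783 × (29230/312.539) = -1.709.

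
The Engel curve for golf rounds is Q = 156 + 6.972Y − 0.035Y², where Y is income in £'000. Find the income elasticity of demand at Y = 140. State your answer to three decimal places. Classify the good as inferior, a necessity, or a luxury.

-0.888 (inferior good)

At Y = 140: Q = 446.0800.
dQ/dY = 6.972 − 0.07Y = -2.82800.
η = (dQ/dY)·(Y/Q) = -2.82800 × (140/446.0800) = -0.888.
η < 0 ⇒ inferior good.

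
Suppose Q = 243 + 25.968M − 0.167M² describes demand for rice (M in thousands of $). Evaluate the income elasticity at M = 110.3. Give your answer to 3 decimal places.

-1.115

At M = 110.3: Q = 1075.5334.
dQ/dM = 25.968 − 0.334M = -10.87220.
η = (dQ/dM)·(M/Q) = -10.87220 × (110.3/1075.5334) = -1.115.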